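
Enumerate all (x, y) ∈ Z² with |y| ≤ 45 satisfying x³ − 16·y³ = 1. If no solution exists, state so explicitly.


The equation is x³ - 16y³ = 1. For fixed y, x³ = 16·y³ + 1, so a solution requires the RHS to be a perfect cube.
Strategy: iterate y from -45 to 45, compute RHS = 16·y³ + 1, and check whether it is a (positive or negative) perfect cube.
Check small values of y:
  y = 0: RHS = 1 = (1)³ ⇒ x = 1 works.
  y = 1: RHS = 17 is not a perfect cube.
  y = -1: RHS = -15 is not a perfect cube.
  y = 2: RHS = 129 is not a perfect cube.
  y = -2: RHS = -127 is not a perfect cube.
  y = 3: RHS = 433 is not a perfect cube.
  y = -3: RHS = -431 is not a perfect cube.
Continuing the search up to |y| = 45 finds no further solutions beyond those listed.
Collected solutions: (1, 0).

Solutions (with |y| ≤ 45): (1, 0).


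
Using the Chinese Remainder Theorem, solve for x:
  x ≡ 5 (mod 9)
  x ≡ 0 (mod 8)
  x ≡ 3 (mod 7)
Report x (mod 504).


Moduli 9, 8, 7 are pairwise coprime; by CRT there is a unique solution modulo M = 9 · 8 · 7 = 504.
Solve pairwise, accumulating the modulus:
  Start with x ≡ 5 (mod 9).
  Combine with x ≡ 0 (mod 8): since gcd(9, 8) = 1, we get a unique residue mod 72.
    Write x = 5 + 9·t and substitute into x ≡ 0 (mod 8): 9·t ≡ 0 − 5 = -5 (mod 8).
    Reduce coefficients mod 8: 1·t ≡ 3 (mod 8).
    So t ≡ 3 (mod 8).
    Then x = 5 + 9·3 = 32, valid modulo lcm(9, 8) = 72: x ≡ 32 (mod 72).
  Combine with x ≡ 3 (mod 7): since gcd(72, 7) = 1, we get a unique residue mod 504.
    Write x = 32 + 72·t and substitute into x ≡ 3 (mod 7): 72·t ≡ 3 − 32 = -29 (mod 7).
    Reduce coefficients mod 7: 2·t ≡ 6 (mod 7).
    The inverse of 2 mod 7 is 4 (since 2·4 = 8 = 1·7 + 1), so t ≡ 4·6 = 24 ≡ 3 (mod 7).
    Then x = 32 + 72·3 = 248, valid modulo lcm(72, 7) = 504: x ≡ 248 (mod 504).
Verify: 248 mod 9 = 5 ✓, 248 mod 8 = 0 ✓, 248 mod 7 = 3 ✓.

x ≡ 248 (mod 504).


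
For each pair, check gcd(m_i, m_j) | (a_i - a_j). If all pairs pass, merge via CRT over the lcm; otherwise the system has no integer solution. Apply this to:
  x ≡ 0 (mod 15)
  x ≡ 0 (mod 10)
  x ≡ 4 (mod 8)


Moduli 15, 10, 8 are not pairwise coprime, so CRT works modulo lcm(m_i) when all pairwise compatibility conditions hold.
Pairwise compatibility: gcd(m_i, m_j) must divide a_i - a_j for every pair.
Merge one congruence at a time:
  Start: x ≡ 0 (mod 15).
  Combine with x ≡ 0 (mod 10): gcd(15, 10) = 5; 0 - 0 = 0, which IS divisible by 5, so compatible.
    Write x = 0 + 15·t and substitute into x ≡ 0 (mod 10): 15·t ≡ 0 − 0 = 0 (mod 10).
    Divide the congruence (and modulus) by g = 5: 3·t ≡ 0 (mod 2).
    Reduce coefficients mod 2: 1·t ≡ 0 (mod 2).
    So t ≡ 0 (mod 2).
    Then x = 0 + 15·0 = 0, valid modulo lcm(15, 10) = 30: x ≡ 0 (mod 30).
  Combine with x ≡ 4 (mod 8): gcd(30, 8) = 2; 4 - 0 = 4, which IS divisible by 2, so compatible.
    Write x = 0 + 30·t and substitute into x ≡ 4 (mod 8): 30·t ≡ 4 − 0 = 4 (mod 8).
    Divide the congruence (and modulus) by g = 2: 15·t ≡ 2 (mod 4).
    Reduce coefficients mod 4: 3·t ≡ 2 (mod 4).
    The inverse of 3 mod 4 is 3 (since 3·3 = 9 = 2·4 + 1), so t ≡ 3·2 = 6 ≡ 2 (mod 4).
    Then x = 0 + 30·2 = 60, valid modulo lcm(30, 8) = 120: x ≡ 60 (mod 120).
Verify: 60 mod 15 = 0, 60 mod 10 = 0, 60 mod 8 = 4.

x ≡ 60 (mod 120).


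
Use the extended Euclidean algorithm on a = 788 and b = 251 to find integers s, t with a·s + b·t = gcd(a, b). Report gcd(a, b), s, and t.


Euclidean algorithm on (788, 251) — divide until remainder is 0:
  788 = 3 · 251 + 35
  251 = 7 · 35 + 6
  35 = 5 · 6 + 5
  6 = 1 · 5 + 1
  5 = 5 · 1 + 0
gcd(788, 251) = 1.
Track Bezout coefficients alongside the remainders: start with r₀ = 788 = a·1 + b·0 (s = 1, t = 0) and r₁ = 251 = a·0 + b·1 (s = 0, t = 1); each new remainder r_{k+1} = r_{k-1} − q_k·r_k inherits s_{k+1} = s_{k-1} − q_k·s_k, t_{k+1} = t_{k-1} − q_k·t_k, so r_k = a·s_k + b·t_k at every step:
  q = 3: r = 35, s = 1 − 3·0 = 1, t = 0 − 3·1 = -3  (check: 788·1 + 251·(-3) = 35)
  q = 7: r = 6, s = 0 − 7·1 = -7, t = 1 − 7·(-3) = 22  (check: 788·(-7) + 251·22 = 6)
  q = 5: r = 5, s = 1 − 5·(-7) = 36, t = -3 − 5·22 = -113  (check: 788·36 + 251·(-113) = 5)
  q = 1: r = 1, s = -7 − 1·36 = -43, t = 22 − 1·(-113) = 135  (check: 788·(-43) + 251·135 = 1)
The row with r = 1 (the gcd) gives the Bezout coefficients s = -43, t = 135.
Result: 788 · (-43) + 251 · (135) = 1.

gcd(788, 251) = 1; s = -43, t = 135 (check: 788·(-43) + 251·135 = 1).


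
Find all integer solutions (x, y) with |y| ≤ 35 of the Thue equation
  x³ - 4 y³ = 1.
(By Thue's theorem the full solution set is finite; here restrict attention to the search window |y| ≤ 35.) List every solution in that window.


The equation is x³ - 4y³ = 1. For fixed y, x³ = 4·y³ + 1, so a solution requires the RHS to be a perfect cube.
Strategy: iterate y from -35 to 35, compute RHS = 4·y³ + 1, and check whether it is a (positive or negative) perfect cube.
Check small values of y:
  y = 0: RHS = 1 = (1)³ ⇒ x = 1 works.
  y = 1: RHS = 5 is not a perfect cube.
  y = -1: RHS = -3 is not a perfect cube.
  y = 2: RHS = 33 is not a perfect cube.
  y = -2: RHS = -31 is not a perfect cube.
  y = 3: RHS = 109 is not a perfect cube.
  y = -3: RHS = -107 is not a perfect cube.
Continuing the search up to |y| = 35 finds no further solutions beyond those listed.
Collected solutions: (1, 0).

Solutions (with |y| ≤ 35): (1, 0).


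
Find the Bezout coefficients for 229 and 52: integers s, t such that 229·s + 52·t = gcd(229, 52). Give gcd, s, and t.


Euclidean algorithm on (229, 52) — divide until remainder is 0:
  229 = 4 · 52 + 21
  52 = 2 · 21 + 10
  21 = 2 · 10 + 1
  10 = 10 · 1 + 0
gcd(229, 52) = 1.
Track Bezout coefficients alongside the remainders: start with r₀ = 229 = a·1 + b·0 (s = 1, t = 0) and r₁ = 52 = a·0 + b·1 (s = 0, t = 1); each new remainder r_{k+1} = r_{k-1} − q_k·r_k inherits s_{k+1} = s_{k-1} − q_k·s_k, t_{k+1} = t_{k-1} − q_k·t_k, so r_k = a·s_k + b·t_k at every step:
  q = 4: r = 21, s = 1 − 4·0 = 1, t = 0 − 4·1 = -4  (check: 229·1 + 52·(-4) = 21)
  q = 2: r = 10, s = 0 − 2·1 = -2, t = 1 − 2·(-4) = 9  (check: 229·(-2) + 52·9 = 10)
  q = 2: r = 1, s = 1 − 2·(-2) = 5, t = -4 − 2·9 = -22  (check: 229·5 + 52·(-22) = 1)
The row with r = 1 (the gcd) gives the Bezout coefficients s = 5, t = -22.
Result: 229 · (5) + 52 · (-22) = 1.

gcd(229, 52) = 1; s = 5, t = -22 (check: 229·5 + 52·(-22) = 1).


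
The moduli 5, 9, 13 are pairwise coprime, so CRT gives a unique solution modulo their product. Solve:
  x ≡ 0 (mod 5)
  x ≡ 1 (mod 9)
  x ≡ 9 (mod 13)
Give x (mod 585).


Moduli 5, 9, 13 are pairwise coprime; by CRT there is a unique solution modulo M = 5 · 9 · 13 = 585.
Solve pairwise, accumulating the modulus:
  Start with x ≡ 0 (mod 5).
  Combine with x ≡ 1 (mod 9): since gcd(5, 9) = 1, we get a unique residue mod 45.
    Write x = 0 + 5·t and substitute into x ≡ 1 (mod 9): 5·t ≡ 1 − 0 = 1 (mod 9).
    The inverse of 5 mod 9 is 2 (since 5·2 = 10 = 1·9 + 1), so t ≡ 2·1 = 2 ≡ 2 (mod 9).
    Then x = 0 + 5·2 = 10, valid modulo lcm(5, 9) = 45: x ≡ 10 (mod 45).
  Combine with x ≡ 9 (mod 13): since gcd(45, 13) = 1, we get a unique residue mod 585.
    Write x = 10 + 45·t and substitute into x ≡ 9 (mod 13): 45·t ≡ 9 − 10 = -1 (mod 13).
    Reduce coefficients mod 13: 6·t ≡ 12 (mod 13).
    The inverse of 6 mod 13 is 11 (since 6·11 = 66 = 5·13 + 1), so t ≡ 11·12 = 132 ≡ 2 (mod 13).
    Then x = 10 + 45·2 = 100, valid modulo lcm(45, 13) = 585: x ≡ 100 (mod 585).
Verify: 100 mod 5 = 0 ✓, 100 mod 9 = 1 ✓, 100 mod 13 = 9 ✓.

x ≡ 100 (mod 585).


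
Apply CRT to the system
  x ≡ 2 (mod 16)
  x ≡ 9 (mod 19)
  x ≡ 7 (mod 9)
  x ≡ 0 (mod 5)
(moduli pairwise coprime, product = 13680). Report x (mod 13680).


Product of moduli M = 16 · 19 · 9 · 5 = 13680.
Merge one congruence at a time:
  Start: x ≡ 2 (mod 16).
  Combine with x ≡ 9 (mod 19); new modulus lcm = 304.
    Write x = 2 + 16·t and substitute into x ≡ 9 (mod 19): 16·t ≡ 9 − 2 = 7 (mod 19).
    The inverse of 16 mod 19 is 6 (since 16·6 = 96 = 5·19 + 1), so t ≡ 6·7 = 42 ≡ 4 (mod 19).
    Then x = 2 + 16·4 = 66, valid modulo lcm(16, 19) = 304: x ≡ 66 (mod 304).
  Combine with x ≡ 7 (mod 9); new modulus lcm = 2736.
    Write x = 66 + 304·t and substitute into x ≡ 7 (mod 9): 304·t ≡ 7 − 66 = -59 (mod 9).
    Reduce coefficients mod 9: 7·t ≡ 4 (mod 9).
    The inverse of 7 mod 9 is 4 (since 7·4 = 28 = 3·9 + 1), so t ≡ 4·4 = 16 ≡ 7 (mod 9).
    Then x = 66 + 304·7 = 2194, valid modulo lcm(304, 9) = 2736: x ≡ 2194 (mod 2736).
  Combine with x ≡ 0 (mod 5); new modulus lcm = 13680.
    Write x = 2194 + 2736·t and substitute into x ≡ 0 (mod 5): 2736·t ≡ 0 − 2194 = -2194 (mod 5).
    Reduce coefficients mod 5: 1·t ≡ 1 (mod 5).
    So t ≡ 1 (mod 5).
    Then x = 2194 + 2736·1 = 4930, valid modulo lcm(2736, 5) = 13680: x ≡ 4930 (mod 13680).
Verify against each original: 4930 mod 16 = 2, 4930 mod 19 = 9, 4930 mod 9 = 7, 4930 mod 5 = 0.

x ≡ 4930 (mod 13680).


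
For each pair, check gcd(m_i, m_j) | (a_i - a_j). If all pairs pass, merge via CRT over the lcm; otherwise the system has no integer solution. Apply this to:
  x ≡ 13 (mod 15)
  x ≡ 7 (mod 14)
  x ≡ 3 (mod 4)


Moduli 15, 14, 4 are not pairwise coprime, so CRT works modulo lcm(m_i) when all pairwise compatibility conditions hold.
Pairwise compatibility: gcd(m_i, m_j) must divide a_i - a_j for every pair.
Merge one congruence at a time:
  Start: x ≡ 13 (mod 15).
  Combine with x ≡ 7 (mod 14): gcd(15, 14) = 1; 7 - 13 = -6, which IS divisible by 1, so compatible.
    Write x = 13 + 15·t and substitute into x ≡ 7 (mod 14): 15·t ≡ 7 − 13 = -6 (mod 14).
    Reduce coefficients mod 14: 1·t ≡ 8 (mod 14).
    So t ≡ 8 (mod 14).
    Then x = 13 + 15·8 = 133, valid modulo lcm(15, 14) = 210: x ≡ 133 (mod 210).
  Combine with x ≡ 3 (mod 4): gcd(210, 4) = 2; 3 - 133 = -130, which IS divisible by 2, so compatible.
    Write x = 133 + 210·t and substitute into x ≡ 3 (mod 4): 210·t ≡ 3 − 133 = -130 (mod 4).
    Divide the congruence (and modulus) by g = 2: 105·t ≡ -65 (mod 2).
    Reduce coefficients mod 2: 1·t ≡ 1 (mod 2).
    So t ≡ 1 (mod 2).
    Then x = 133 + 210·1 = 343, valid modulo lcm(210, 4) = 420: x ≡ 343 (mod 420).
Verify: 343 mod 15 = 13, 343 mod 14 = 7, 343 mod 4 = 3.

x ≡ 343 (mod 420).


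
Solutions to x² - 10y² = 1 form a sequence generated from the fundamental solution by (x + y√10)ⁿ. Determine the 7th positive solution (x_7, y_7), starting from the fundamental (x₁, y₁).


Step 1: Find the fundamental solution (x₁, y₁) of x² - 10y² = 1.
  Expand √10 as a continued fraction. a₀ = ⌊√10⌋ = 3; iterate m_{k+1} = d_k·a_k − m_k, d_{k+1} = (10 − m_{k+1}²)/d_k, a_{k+1} = ⌊(a₀ + m_{k+1})/d_{k+1}⌋ (starting m₀ = 0, d₀ = 1), with convergents p_k = a_k·p_{k-1} + p_{k-2}, q_k = a_k·q_{k-1} + q_{k-2} (p₋₁ = 1, q₋₁ = 0):
  k = 0: a₀ = 3; p₀/q₀ = 3/1; p₀² − 10·q₀² = 9 − 10 = -1.
  k = 1: m = 3, d = 1, a = ⌊(3 + 3)/1⌋ = 6; p/q = (6·3 + 1)/(6·1 + 0) = 19/6; p² − 10·q² = 361 − 360 = 1.
  The first convergent with p² − 10·q² = 1 gives the fundamental solution (x₁, y₁) = (19, 6).
Step 2: Apply the recurrence (x_{n+1}, y_{n+1}) = (x₁x_n + 10y₁y_n, x₁y_n + y₁x_n) repeatedly.
  From (x_1, y_1) = (19, 6): x_2 = 19·19 + 10·6·6 = 721; y_2 = 19·6 + 6·19 = 228.
  From (x_2, y_2) = (721, 228): x_3 = 19·721 + 10·6·228 = 27379; y_3 = 19·228 + 6·721 = 8658.
  From (x_3, y_3) = (27379, 8658): x_4 = 19·27379 + 10·6·8658 = 1039681; y_4 = 19·8658 + 6·27379 = 328776.
  From (x_4, y_4) = (1039681, 328776): x_5 = 19·1039681 + 10·6·328776 = 39480499; y_5 = 19·328776 + 6·1039681 = 12484830.
  From (x_5, y_5) = (39480499, 12484830): x_6 = 19·39480499 + 10·6·12484830 = 1499219281; y_6 = 19·12484830 + 6·39480499 = 474094764.
  From (x_6, y_6) = (1499219281, 474094764): x_7 = 19·1499219281 + 10·6·474094764 = 56930852179; y_7 = 19·474094764 + 6·1499219281 = 18003116202.
Step 3: Verify x_7² - 10·y_7² = 3241121929827149048041 - 3241121929827149048040 = 1 (should be 1). ✓

(x_1, y_1) = (19, 6); (x_7, y_7) = (56930852179, 18003116202).


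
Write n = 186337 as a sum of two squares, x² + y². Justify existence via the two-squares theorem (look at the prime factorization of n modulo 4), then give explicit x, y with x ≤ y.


Step 1: Factor n = 186337 = 17 · 97 · 113.
Step 2: Check the mod-4 condition on each prime factor: 17 ≡ 1 (mod 4), exponent 1; 97 ≡ 1 (mod 4), exponent 1; 113 ≡ 1 (mod 4), exponent 1.
All primes ≡ 3 (mod 4) appear to even exponent (or don't appear), so by the two-squares theorem n IS expressible as a sum of two squares.
Step 3: Build a representation. Here n = 17 · 97 · 113 is a product of primes ≡ 1 (mod 4). Each prime p ≡ 1 (mod 4) is itself a sum of two squares; find a² by testing p − a² for a perfect square:
  17: 17 − 1² = 16 = 4² ⇒ 17 = 1² + 4².
  97: 97 − 1² = 96, 97 − 2² = 93, 97 − 3² = 88, 97 − 4² = 81 = 9² ⇒ 97 = 4² + 9².
  113: 113 − 1² = 112, 113 − 2² = 109, 113 − 3² = 104, 113 − 4² = 97, 113 − 5² = 88, 113 − 6² = 77, 113 − 7² = 64 = 8² ⇒ 113 = 7² + 8².
  Combine using the Brahmagupta–Fibonacci identity (a² + b²)(c² + d²) = (ac − bd)² + (ad + bc)² = (ac + bd)² + (ad − bc)²:
  17 · 97 = 1649: from (1² + 4²)(4² + 9²), take (1·4 − 4·9, 1·9 + 4·4) = (4 − 36, 9 + 16) = (-32, 25); dropping signs (only squares matter) gives (32, 25); check 32² + 25² = 1024 + 625 = 1649 ✓.
  1649 · 113 = 186337: from (32² + 25²)(7² + 8²), take (32·7 − 25·8, 32·8 + 25·7) = (224 − 200, 256 + 175) = (24, 431); check 24² + 431² = 576 + 185761 = 186337 ✓.
Step 4: Order so x ≤ y and verify: 24² + 431² = 576 + 185761 = 186337 = n. ✓

n = 186337 = 24² + 431² (one valid representation with x ≤ y).


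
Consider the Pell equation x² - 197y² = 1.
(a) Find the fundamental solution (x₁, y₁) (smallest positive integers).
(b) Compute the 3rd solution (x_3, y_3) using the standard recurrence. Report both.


Step 1: Find the fundamental solution (x₁, y₁) of x² - 197y² = 1.
  Expand √197 as a continued fraction. a₀ = ⌊√197⌋ = 14; iterate m_{k+1} = d_k·a_k − m_k, d_{k+1} = (197 − m_{k+1}²)/d_k, a_{k+1} = ⌊(a₀ + m_{k+1})/d_{k+1}⌋ (starting m₀ = 0, d₀ = 1), with convergents p_k = a_k·p_{k-1} + p_{k-2}, q_k = a_k·q_{k-1} + q_{k-2} (p₋₁ = 1, q₋₁ = 0):
  k = 0: a₀ = 14; p₀/q₀ = 14/1; p₀² − 197·q₀² = 196 − 197 = -1.
  k = 1: m = 14, d = 1, a = ⌊(14 + 14)/1⌋ = 28; p/q = (28·14 + 1)/(28·1 + 0) = 393/28; p² − 197·q² = 154449 − 154448 = 1.
  The first convergent with p² − 197·q² = 1 gives the fundamental solution (x₁, y₁) = (393, 28).
Step 2: Apply the recurrence (x_{n+1}, y_{n+1}) = (x₁x_n + 197y₁y_n, x₁y_n + y₁x_n) repeatedly.
  From (x_1, y_1) = (393, 28): x_2 = 393·393 + 197·28·28 = 308897; y_2 = 393·28 + 28·393 = 22008.
  From (x_2, y_2) = (308897, 22008): x_3 = 393·308897 + 197·28·22008 = 242792649; y_3 = 393·22008 + 28·308897 = 17298260.
Step 3: Verify x_3² - 197·y_3² = 58948270408437201 - 58948270408437200 = 1 (should be 1). ✓

(x_1, y_1) = (393, 28); (x_3, y_3) = (242792649, 17298260).


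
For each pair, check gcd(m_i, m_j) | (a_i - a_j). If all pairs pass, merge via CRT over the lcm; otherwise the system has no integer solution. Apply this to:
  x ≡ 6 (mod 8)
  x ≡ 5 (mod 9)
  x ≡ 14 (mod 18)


Moduli 8, 9, 18 are not pairwise coprime, so CRT works modulo lcm(m_i) when all pairwise compatibility conditions hold.
Pairwise compatibility: gcd(m_i, m_j) must divide a_i - a_j for every pair.
Merge one congruence at a time:
  Start: x ≡ 6 (mod 8).
  Combine with x ≡ 5 (mod 9): gcd(8, 9) = 1; 5 - 6 = -1, which IS divisible by 1, so compatible.
    Write x = 6 + 8·t and substitute into x ≡ 5 (mod 9): 8·t ≡ 5 − 6 = -1 (mod 9).
    Reduce coefficients mod 9: 8·t ≡ 8 (mod 9).
    The inverse of 8 mod 9 is 8 (since 8·8 = 64 = 7·9 + 1), so t ≡ 8·8 = 64 ≡ 1 (mod 9).
    Then x = 6 + 8·1 = 14, valid modulo lcm(8, 9) = 72: x ≡ 14 (mod 72).
  Combine with x ≡ 14 (mod 18): gcd(72, 18) = 18; 14 - 14 = 0, which IS divisible by 18, so compatible.
    Write x = 14 + 72·t and substitute into x ≡ 14 (mod 18): 72·t ≡ 14 − 14 = 0 (mod 18).
    Divide the congruence (and modulus) by g = 18: 4·t ≡ 0 (mod 1).
    Modulo 1 every t works; take t = 0.
    Then x = 14 + 72·0 = 14, valid modulo lcm(72, 18) = 72: x ≡ 14 (mod 72).
Verify: 14 mod 8 = 6, 14 mod 9 = 5, 14 mod 18 = 14.

x ≡ 14 (mod 72).


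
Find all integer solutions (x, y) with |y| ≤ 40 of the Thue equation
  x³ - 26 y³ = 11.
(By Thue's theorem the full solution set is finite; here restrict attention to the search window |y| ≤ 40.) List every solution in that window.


The equation is x³ - 26y³ = 11. For fixed y, x³ = 26·y³ + 11, so a solution requires the RHS to be a perfect cube.
Strategy: iterate y from -40 to 40, compute RHS = 26·y³ + 11, and check whether it is a (positive or negative) perfect cube.
Check small values of y:
  y = 0: RHS = 11 is not a perfect cube.
  y = 1: RHS = 37 is not a perfect cube.
  y = -1: RHS = -15 is not a perfect cube.
  y = 2: RHS = 219 is not a perfect cube.
  y = -2: RHS = -197 is not a perfect cube.
  y = 3: RHS = 713 is not a perfect cube.
  y = -3: RHS = -691 is not a perfect cube.
Continuing the search up to |y| = 40 finds no solutions either.
No (x, y) in the scanned range satisfies the equation.

No integer solutions with |y| ≤ 40.


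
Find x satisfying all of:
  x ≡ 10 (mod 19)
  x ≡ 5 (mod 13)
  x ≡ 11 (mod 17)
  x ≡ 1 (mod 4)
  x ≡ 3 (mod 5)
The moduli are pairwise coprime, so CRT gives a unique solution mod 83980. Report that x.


Product of moduli M = 19 · 13 · 17 · 4 · 5 = 83980.
Merge one congruence at a time:
  Start: x ≡ 10 (mod 19).
  Combine with x ≡ 5 (mod 13); new modulus lcm = 247.
    Write x = 10 + 19·t and substitute into x ≡ 5 (mod 13): 19·t ≡ 5 − 10 = -5 (mod 13).
    Reduce coefficients mod 13: 6·t ≡ 8 (mod 13).
    The inverse of 6 mod 13 is 11 (since 6·11 = 66 = 5·13 + 1), so t ≡ 11·8 = 88 ≡ 10 (mod 13).
    Then x = 10 + 19·10 = 200, valid modulo lcm(19, 13) = 247: x ≡ 200 (mod 247).
  Combine with x ≡ 11 (mod 17); new modulus lcm = 4199.
    Write x = 200 + 247·t and substitute into x ≡ 11 (mod 17): 247·t ≡ 11 − 200 = -189 (mod 17).
    Reduce coefficients mod 17: 9·t ≡ 15 (mod 17).
    The inverse of 9 mod 17 is 2 (since 9·2 = 18 = 1·17 + 1), so t ≡ 2·15 = 30 ≡ 13 (mod 17).
    Then x = 200 + 247·13 = 3411, valid modulo lcm(247, 17) = 4199: x ≡ 3411 (mod 4199).
  Combine with x ≡ 1 (mod 4); new modulus lcm = 16796.
    Write x = 3411 + 4199·t and substitute into x ≡ 1 (mod 4): 4199·t ≡ 1 − 3411 = -3410 (mod 4).
    Reduce coefficients mod 4: 3·t ≡ 2 (mod 4).
    The inverse of 3 mod 4 is 3 (since 3·3 = 9 = 2·4 + 1), so t ≡ 3·2 = 6 ≡ 2 (mod 4).
    Then x = 3411 + 4199·2 = 11809, valid modulo lcm(4199, 4) = 16796: x ≡ 11809 (mod 16796).
  Combine with x ≡ 3 (mod 5); new modulus lcm = 83980.
    Write x = 11809 + 16796·t and substitute into x ≡ 3 (mod 5): 16796·t ≡ 3 − 11809 = -11806 (mod 5).
    Reduce coefficients mod 5: 1·t ≡ 4 (mod 5).
    So t ≡ 4 (mod 5).
    Then x = 11809 + 16796·4 = 78993, valid modulo lcm(16796, 5) = 83980: x ≡ 78993 (mod 83980).
Verify against each original: 78993 mod 19 = 10, 78993 mod 13 = 5, 78993 mod 17 = 11, 78993 mod 4 = 1, 78993 mod 5 = 3.

x ≡ 78993 (mod 83980).


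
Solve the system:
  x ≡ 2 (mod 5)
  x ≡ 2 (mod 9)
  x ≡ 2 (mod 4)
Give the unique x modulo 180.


Moduli 5, 9, 4 are pairwise coprime; by CRT there is a unique solution modulo M = 5 · 9 · 4 = 180.
Solve pairwise, accumulating the modulus:
  Start with x ≡ 2 (mod 5).
  Combine with x ≡ 2 (mod 9): since gcd(5, 9) = 1, we get a unique residue mod 45.
    Write x = 2 + 5·t and substitute into x ≡ 2 (mod 9): 5·t ≡ 2 − 2 = 0 (mod 9).
    The inverse of 5 mod 9 is 2 (since 5·2 = 10 = 1·9 + 1), so t ≡ 2·0 = 0 ≡ 0 (mod 9).
    Then x = 2 + 5·0 = 2, valid modulo lcm(5, 9) = 45: x ≡ 2 (mod 45).
  Combine with x ≡ 2 (mod 4): since gcd(45, 4) = 1, we get a unique residue mod 180.
    Write x = 2 + 45·t and substitute into x ≡ 2 (mod 4): 45·t ≡ 2 − 2 = 0 (mod 4).
    Reduce coefficients mod 4: 1·t ≡ 0 (mod 4).
    So t ≡ 0 (mod 4).
    Then x = 2 + 45·0 = 2, valid modulo lcm(45, 4) = 180: x ≡ 2 (mod 180).
Verify: 2 mod 5 = 2 ✓, 2 mod 9 = 2 ✓, 2 mod 4 = 2 ✓.

x ≡ 2 (mod 180).


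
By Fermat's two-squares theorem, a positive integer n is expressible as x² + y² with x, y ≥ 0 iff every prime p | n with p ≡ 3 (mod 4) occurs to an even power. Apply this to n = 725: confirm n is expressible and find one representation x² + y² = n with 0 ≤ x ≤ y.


Step 1: Factor n = 725 = 5^2 · 29.
Step 2: Check the mod-4 condition on each prime factor: 5 ≡ 1 (mod 4), exponent 2; 29 ≡ 1 (mod 4), exponent 1.
All primes ≡ 3 (mod 4) appear to even exponent (or don't appear), so by the two-squares theorem n IS expressible as a sum of two squares.
Step 3: Build a representation. Here n = 5 · 5 · 29 is a product of primes ≡ 1 (mod 4). Each prime p ≡ 1 (mod 4) is itself a sum of two squares; find a² by testing p − a² for a perfect square:
  5: 5 − 1² = 4 = 2² ⇒ 5 = 1² + 2².
  29: 29 − 1² = 28, 29 − 2² = 25 = 5² ⇒ 29 = 2² + 5².
  Combine using the Brahmagupta–Fibonacci identity (a² + b²)(c² + d²) = (ac − bd)² + (ad + bc)² = (ac + bd)² + (ad − bc)²:
  5 · 5 = 25: from (1² + 2²)(1² + 2²), take (1·1 − 2·2, 1·2 + 2·1) = (1 − 4, 2 + 2) = (-3, 4); dropping signs (only squares matter) gives (3, 4); check 3² + 4² = 9 + 16 = 25 ✓.
  25 · 29 = 725: from (3² + 4²)(2² + 5²), take (3·2 − 4·5, 3·5 + 4·2) = (6 − 20, 15 + 8) = (-14, 23); dropping signs (only squares matter) gives (14, 23); check 14² + 23² = 196 + 529 = 725 ✓.
Step 4: Order so x ≤ y and verify: 14² + 23² = 196 + 529 = 725 = n. ✓

n = 725 = 14² + 23² (one valid representation with x ≤ y).


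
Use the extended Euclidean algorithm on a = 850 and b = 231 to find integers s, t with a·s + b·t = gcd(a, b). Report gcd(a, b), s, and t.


Euclidean algorithm on (850, 231) — divide until remainder is 0:
  850 = 3 · 231 + 157
  231 = 1 · 157 + 74
  157 = 2 · 74 + 9
  74 = 8 · 9 + 2
  9 = 4 · 2 + 1
  2 = 2 · 1 + 0
gcd(850, 231) = 1.
Track Bezout coefficients alongside the remainders: start with r₀ = 850 = a·1 + b·0 (s = 1, t = 0) and r₁ = 231 = a·0 + b·1 (s = 0, t = 1); each new remainder r_{k+1} = r_{k-1} − q_k·r_k inherits s_{k+1} = s_{k-1} − q_k·s_k, t_{k+1} = t_{k-1} − q_k·t_k, so r_k = a·s_k + b·t_k at every step:
  q = 3: r = 157, s = 1 − 3·0 = 1, t = 0 − 3·1 = -3  (check: 850·1 + 231·(-3) = 157)
  q = 1: r = 74, s = 0 − 1·1 = -1, t = 1 − 1·(-3) = 4  (check: 850·(-1) + 231·4 = 74)
  q = 2: r = 9, s = 1 − 2·(-1) = 3, t = -3 − 2·4 = -11  (check: 850·3 + 231·(-11) = 9)
  q = 8: r = 2, s = -1 − 8·3 = -25, t = 4 − 8·(-11) = 92  (check: 850·(-25) + 231·92 = 2)
  q = 4: r = 1, s = 3 − 4·(-25) = 103, t = -11 − 4·92 = -379  (check: 850·103 + 231·(-379) = 1)
The row with r = 1 (the gcd) gives the Bezout coefficients s = 103, t = -379.
Result: 850 · (103) + 231 · (-379) = 1.

gcd(850, 231) = 1; s = 103, t = -379 (check: 850·103 + 231·(-379) = 1).


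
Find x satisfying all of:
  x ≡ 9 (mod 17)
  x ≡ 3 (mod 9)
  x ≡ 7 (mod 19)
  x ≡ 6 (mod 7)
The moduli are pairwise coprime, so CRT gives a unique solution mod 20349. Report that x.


Product of moduli M = 17 · 9 · 19 · 7 = 20349.
Merge one congruence at a time:
  Start: x ≡ 9 (mod 17).
  Combine with x ≡ 3 (mod 9); new modulus lcm = 153.
    Write x = 9 + 17·t and substitute into x ≡ 3 (mod 9): 17·t ≡ 3 − 9 = -6 (mod 9).
    Reduce coefficients mod 9: 8·t ≡ 3 (mod 9).
    The inverse of 8 mod 9 is 8 (since 8·8 = 64 = 7·9 + 1), so t ≡ 8·3 = 24 ≡ 6 (mod 9).
    Then x = 9 + 17·6 = 111, valid modulo lcm(17, 9) = 153: x ≡ 111 (mod 153).
  Combine with x ≡ 7 (mod 19); new modulus lcm = 2907.
    Write x = 111 + 153·t and substitute into x ≡ 7 (mod 19): 153·t ≡ 7 − 111 = -104 (mod 19).
    Reduce coefficients mod 19: 1·t ≡ 10 (mod 19).
    So t ≡ 10 (mod 19).
    Then x = 111 + 153·10 = 1641, valid modulo lcm(153, 19) = 2907: x ≡ 1641 (mod 2907).
  Combine with x ≡ 6 (mod 7); new modulus lcm = 20349.
    Write x = 1641 + 2907·t and substitute into x ≡ 6 (mod 7): 2907·t ≡ 6 − 1641 = -1635 (mod 7).
    Reduce coefficients mod 7: 2·t ≡ 3 (mod 7).
    The inverse of 2 mod 7 is 4 (since 2·4 = 8 = 1·7 + 1), so t ≡ 4·3 = 12 ≡ 5 (mod 7).
    Then x = 1641 + 2907·5 = 16176, valid modulo lcm(2907, 7) = 20349: x ≡ 16176 (mod 20349).
Verify against each original: 16176 mod 17 = 9, 16176 mod 9 = 3, 16176 mod 19 = 7, 16176 mod 7 = 6.

x ≡ 16176 (mod 20349).


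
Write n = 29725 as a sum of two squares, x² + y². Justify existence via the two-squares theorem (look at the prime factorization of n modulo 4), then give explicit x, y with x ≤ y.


Step 1: Factor n = 29725 = 5^2 · 29 · 41.
Step 2: Check the mod-4 condition on each prime factor: 5 ≡ 1 (mod 4), exponent 2; 29 ≡ 1 (mod 4), exponent 1; 41 ≡ 1 (mod 4), exponent 1.
All primes ≡ 3 (mod 4) appear to even exponent (or don't appear), so by the two-squares theorem n IS expressible as a sum of two squares.
Step 3: Build a representation. Group n = k² · m with k = 5 and m = 29 · 41 = 1189 (a product of primes ≡ 1 (mod 4)); a representation of m scales to one of n via (k·x)² + (k·y)² = k²(x² + y²). Each prime p ≡ 1 (mod 4) is itself a sum of two squares; find a² by testing p − a² for a perfect square:
  29: 29 − 1² = 28, 29 − 2² = 25 = 5² ⇒ 29 = 2² + 5².
  41: 41 − 1² = 40, 41 − 2² = 37, 41 − 3² = 32, 41 − 4² = 25 = 5² ⇒ 41 = 4² + 5².
  Combine using the Brahmagupta–Fibonacci identity (a² + b²)(c² + d²) = (ac − bd)² + (ad + bc)² = (ac + bd)² + (ad − bc)²:
  29 · 41 = 1189: from (2² + 5²)(4² + 5²), take (2·4 − 5·5, 2·5 + 5·4) = (8 − 25, 10 + 20) = (-17, 30); dropping signs (only squares matter) gives (17, 30); check 17² + 30² = 289 + 900 = 1189 ✓.
  Scale by k = 5: (5·17, 5·30) = (85, 150).
Step 4: Order so x ≤ y and verify: 85² + 150² = 7225 + 22500 = 29725 = n. ✓

n = 29725 = 85² + 150² (one valid representation with x ≤ y).


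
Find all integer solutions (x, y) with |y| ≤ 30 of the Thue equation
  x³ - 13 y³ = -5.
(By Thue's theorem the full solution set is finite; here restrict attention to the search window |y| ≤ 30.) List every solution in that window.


The equation is x³ - 13y³ = -5. For fixed y, x³ = 13·y³ − 5, so a solution requires the RHS to be a perfect cube.
Strategy: iterate y from -30 to 30, compute RHS = 13·y³ − 5, and check whether it is a (positive or negative) perfect cube.
Check small values of y:
  y = 0: RHS = -5 is not a perfect cube.
  y = 1: RHS = 8 = (2)³ ⇒ x = 2 works.
  y = -1: RHS = -18 is not a perfect cube.
  y = 2: RHS = 99 is not a perfect cube.
  y = -2: RHS = -109 is not a perfect cube.
  y = 3: RHS = 346 is not a perfect cube.
  y = -3: RHS = -356 is not a perfect cube.
Continuing the search up to |y| = 30 finds no further solutions beyond those listed.
Collected solutions: (2, 1).

Solutions (with |y| ≤ 30): (2, 1).


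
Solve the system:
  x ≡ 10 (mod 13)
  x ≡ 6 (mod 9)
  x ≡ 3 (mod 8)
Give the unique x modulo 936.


Moduli 13, 9, 8 are pairwise coprime; by CRT there is a unique solution modulo M = 13 · 9 · 8 = 936.
Solve pairwise, accumulating the modulus:
  Start with x ≡ 10 (mod 13).
  Combine with x ≡ 6 (mod 9): since gcd(13, 9) = 1, we get a unique residue mod 117.
    Write x = 10 + 13·t and substitute into x ≡ 6 (mod 9): 13·t ≡ 6 − 10 = -4 (mod 9).
    Reduce coefficients mod 9: 4·t ≡ 5 (mod 9).
    The inverse of 4 mod 9 is 7 (since 4·7 = 28 = 3·9 + 1), so t ≡ 7·5 = 35 ≡ 8 (mod 9).
    Then x = 10 + 13·8 = 114, valid modulo lcm(13, 9) = 117: x ≡ 114 (mod 117).
  Combine with x ≡ 3 (mod 8): since gcd(117, 8) = 1, we get a unique residue mod 936.
    Write x = 114 + 117·t and substitute into x ≡ 3 (mod 8): 117·t ≡ 3 − 114 = -111 (mod 8).
    Reduce coefficients mod 8: 5·t ≡ 1 (mod 8).
    The inverse of 5 mod 8 is 5 (since 5·5 = 25 = 3·8 + 1), so t ≡ 5·1 = 5 ≡ 5 (mod 8).
    Then x = 114 + 117·5 = 699, valid modulo lcm(117, 8) = 936: x ≡ 699 (mod 936).
Verify: 699 mod 13 = 10 ✓, 699 mod 9 = 6 ✓, 699 mod 8 = 3 ✓.

x ≡ 699 (mod 936).


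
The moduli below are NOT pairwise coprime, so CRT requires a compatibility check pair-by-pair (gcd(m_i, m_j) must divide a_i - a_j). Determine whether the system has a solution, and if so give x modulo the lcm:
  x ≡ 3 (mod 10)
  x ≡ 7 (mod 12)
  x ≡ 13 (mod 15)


Moduli 10, 12, 15 are not pairwise coprime, so CRT works modulo lcm(m_i) when all pairwise compatibility conditions hold.
Pairwise compatibility: gcd(m_i, m_j) must divide a_i - a_j for every pair.
Merge one congruence at a time:
  Start: x ≡ 3 (mod 10).
  Combine with x ≡ 7 (mod 12): gcd(10, 12) = 2; 7 - 3 = 4, which IS divisible by 2, so compatible.
    Write x = 3 + 10·t and substitute into x ≡ 7 (mod 12): 10·t ≡ 7 − 3 = 4 (mod 12).
    Divide the congruence (and modulus) by g = 2: 5·t ≡ 2 (mod 6).
    The inverse of 5 mod 6 is 5 (since 5·5 = 25 = 4·6 + 1), so t ≡ 5·2 = 10 ≡ 4 (mod 6).
    Then x = 3 + 10·4 = 43, valid modulo lcm(10, 12) = 60: x ≡ 43 (mod 60).
  Combine with x ≡ 13 (mod 15): gcd(60, 15) = 15; 13 - 43 = -30, which IS divisible by 15, so compatible.
    Write x = 43 + 60·t and substitute into x ≡ 13 (mod 15): 60·t ≡ 13 − 43 = -30 (mod 15).
    Divide the congruence (and modulus) by g = 15: 4·t ≡ -2 (mod 1).
    Modulo 1 every t works; take t = 0.
    Then x = 43 + 60·0 = 43, valid modulo lcm(60, 15) = 60: x ≡ 43 (mod 60).
Verify: 43 mod 10 = 3, 43 mod 12 = 7, 43 mod 15 = 13.

x ≡ 43 (mod 60).


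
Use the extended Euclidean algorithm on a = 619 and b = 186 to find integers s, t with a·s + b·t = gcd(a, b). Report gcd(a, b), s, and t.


Euclidean algorithm on (619, 186) — divide until remainder is 0:
  619 = 3 · 186 + 61
  186 = 3 · 61 + 3
  61 = 20 · 3 + 1
  3 = 3 · 1 + 0
gcd(619, 186) = 1.
Track Bezout coefficients alongside the remainders: start with r₀ = 619 = a·1 + b·0 (s = 1, t = 0) and r₁ = 186 = a·0 + b·1 (s = 0, t = 1); each new remainder r_{k+1} = r_{k-1} − q_k·r_k inherits s_{k+1} = s_{k-1} − q_k·s_k, t_{k+1} = t_{k-1} − q_k·t_k, so r_k = a·s_k + b·t_k at every step:
  q = 3: r = 61, s = 1 − 3·0 = 1, t = 0 − 3·1 = -3  (check: 619·1 + 186·(-3) = 61)
  q = 3: r = 3, s = 0 − 3·1 = -3, t = 1 − 3·(-3) = 10  (check: 619·(-3) + 186·10 = 3)
  q = 20: r = 1, s = 1 − 20·(-3) = 61, t = -3 − 20·10 = -203  (check: 619·61 + 186·(-203) = 1)
The row with r = 1 (the gcd) gives the Bezout coefficients s = 61, t = -203.
Result: 619 · (61) + 186 · (-203) = 1.

gcd(619, 186) = 1; s = 61, t = -203 (check: 619·61 + 186·(-203) = 1).


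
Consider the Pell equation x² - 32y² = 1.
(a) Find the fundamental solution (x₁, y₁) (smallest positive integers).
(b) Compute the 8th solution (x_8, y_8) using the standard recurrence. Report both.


Step 1: Find the fundamental solution (x₁, y₁) of x² - 32y² = 1.
  Expand √32 as a continued fraction. a₀ = ⌊√32⌋ = 5; iterate m_{k+1} = d_k·a_k − m_k, d_{k+1} = (32 − m_{k+1}²)/d_k, a_{k+1} = ⌊(a₀ + m_{k+1})/d_{k+1}⌋ (starting m₀ = 0, d₀ = 1), with convergents p_k = a_k·p_{k-1} + p_{k-2}, q_k = a_k·q_{k-1} + q_{k-2} (p₋₁ = 1, q₋₁ = 0):
  k = 0: a₀ = 5; p₀/q₀ = 5/1; p₀² − 32·q₀² = 25 − 32 = -7.
  k = 1: m = 5, d = 7, a = ⌊(5 + 5)/7⌋ = 1; p/q = (1·5 + 1)/(1·1 + 0) = 6/1; p² − 32·q² = 36 − 32 = 4.
  k = 2: m = 2, d = 4, a = ⌊(5 + 2)/4⌋ = 1; p/q = (1·6 + 5)/(1·1 + 1) = 11/2; p² − 32·q² = 121 − 128 = -7.
  k = 3: m = 2, d = 7, a = ⌊(5 + 2)/7⌋ = 1; p/q = (1·11 + 6)/(1·2 + 1) = 17/3; p² − 32·q² = 289 − 288 = 1.
  The first convergent with p² − 32·q² = 1 gives the fundamental solution (x₁, y₁) = (17, 3).
Step 2: Apply the recurrence (x_{n+1}, y_{n+1}) = (x₁x_n + 32y₁y_n, x₁y_n + y₁x_n) repeatedly.
  From (x_1, y_1) = (17, 3): x_2 = 17·17 + 32·3·3 = 577; y_2 = 17·3 + 3·17 = 102.
  From (x_2, y_2) = (577, 102): x_3 = 17·577 + 32·3·102 = 19601; y_3 = 17·102 + 3·577 = 3465.
  From (x_3, y_3) = (19601, 3465): x_4 = 17·19601 + 32·3·3465 = 665857; y_4 = 17·3465 + 3·19601 = 117708.
  From (x_4, y_4) = (665857, 117708): x_5 = 17·665857 + 32·3·117708 = 22619537; y_5 = 17·117708 + 3·665857 = 3998607.
  From (x_5, y_5) = (22619537, 3998607): x_6 = 17·22619537 + 32·3·3998607 = 768398401; y_6 = 17·3998607 + 3·22619537 = 135834930.
  From (x_6, y_6) = (768398401, 135834930): x_7 = 17·768398401 + 32·3·135834930 = 26102926097; y_7 = 17·135834930 + 3·768398401 = 4614389013.
  From (x_7, y_7) = (26102926097, 4614389013): x_8 = 17·26102926097 + 32·3·4614389013 = 886731088897; y_8 = 17·4614389013 + 3·26102926097 = 156753391512.
Step 3: Verify x_8² - 32·y_8² = 786292024016459316676609 - 786292024016459316676608 = 1 (should be 1). ✓

(x_1, y_1) = (17, 3); (x_8, y_8) = (886731088897, 156753391512).


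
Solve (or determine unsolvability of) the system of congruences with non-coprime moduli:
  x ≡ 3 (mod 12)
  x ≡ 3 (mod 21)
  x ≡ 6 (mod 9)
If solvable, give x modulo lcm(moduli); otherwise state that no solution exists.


Moduli 12, 21, 9 are not pairwise coprime, so CRT works modulo lcm(m_i) when all pairwise compatibility conditions hold.
Pairwise compatibility: gcd(m_i, m_j) must divide a_i - a_j for every pair.
Merge one congruence at a time:
  Start: x ≡ 3 (mod 12).
  Combine with x ≡ 3 (mod 21): gcd(12, 21) = 3; 3 - 3 = 0, which IS divisible by 3, so compatible.
    Write x = 3 + 12·t and substitute into x ≡ 3 (mod 21): 12·t ≡ 3 − 3 = 0 (mod 21).
    Divide the congruence (and modulus) by g = 3: 4·t ≡ 0 (mod 7).
    The inverse of 4 mod 7 is 2 (since 4·2 = 8 = 1·7 + 1), so t ≡ 2·0 = 0 ≡ 0 (mod 7).
    Then x = 3 + 12·0 = 3, valid modulo lcm(12, 21) = 84: x ≡ 3 (mod 84).
  Combine with x ≡ 6 (mod 9): gcd(84, 9) = 3; 6 - 3 = 3, which IS divisible by 3, so compatible.
    Write x = 3 + 84·t and substitute into x ≡ 6 (mod 9): 84·t ≡ 6 − 3 = 3 (mod 9).
    Divide the congruence (and modulus) by g = 3: 28·t ≡ 1 (mod 3).
    Reduce coefficients mod 3: 1·t ≡ 1 (mod 3).
    So t ≡ 1 (mod 3).
    Then x = 3 + 84·1 = 87, valid modulo lcm(84, 9) = 252: x ≡ 87 (mod 252).
Verify: 87 mod 12 = 3, 87 mod 21 = 3, 87 mod 9 = 6.

x ≡ 87 (mod 252).


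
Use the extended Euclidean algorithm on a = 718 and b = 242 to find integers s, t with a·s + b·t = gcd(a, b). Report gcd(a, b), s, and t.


Euclidean algorithm on (718, 242) — divide until remainder is 0:
  718 = 2 · 242 + 234
  242 = 1 · 234 + 8
  234 = 29 · 8 + 2
  8 = 4 · 2 + 0
gcd(718, 242) = 2.
Track Bezout coefficients alongside the remainders: start with r₀ = 718 = a·1 + b·0 (s = 1, t = 0) and r₁ = 242 = a·0 + b·1 (s = 0, t = 1); each new remainder r_{k+1} = r_{k-1} − q_k·r_k inherits s_{k+1} = s_{k-1} − q_k·s_k, t_{k+1} = t_{k-1} − q_k·t_k, so r_k = a·s_k + b·t_k at every step:
  q = 2: r = 234, s = 1 − 2·0 = 1, t = 0 − 2·1 = -2  (check: 718·1 + 242·(-2) = 234)
  q = 1: r = 8, s = 0 − 1·1 = -1, t = 1 − 1·(-2) = 3  (check: 718·(-1) + 242·3 = 8)
  q = 29: r = 2, s = 1 − 29·(-1) = 30, t = -2 − 29·3 = -89  (check: 718·30 + 242·(-89) = 2)
The row with r = 2 (the gcd) gives the Bezout coefficients s = 30, t = -89.
Result: 718 · (30) + 242 · (-89) = 2.

gcd(718, 242) = 2; s = 30, t = -89 (check: 718·30 + 242·(-89) = 2).


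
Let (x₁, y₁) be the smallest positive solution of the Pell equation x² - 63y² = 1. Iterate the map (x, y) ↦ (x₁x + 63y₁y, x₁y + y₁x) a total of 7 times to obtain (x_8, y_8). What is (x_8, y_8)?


Step 1: Find the fundamental solution (x₁, y₁) of x² - 63y² = 1.
  Expand √63 as a continued fraction. a₀ = ⌊√63⌋ = 7; iterate m_{k+1} = d_k·a_k − m_k, d_{k+1} = (63 − m_{k+1}²)/d_k, a_{k+1} = ⌊(a₀ + m_{k+1})/d_{k+1}⌋ (starting m₀ = 0, d₀ = 1), with convergents p_k = a_k·p_{k-1} + p_{k-2}, q_k = a_k·q_{k-1} + q_{k-2} (p₋₁ = 1, q₋₁ = 0):
  k = 0: a₀ = 7; p₀/q₀ = 7/1; p₀² − 63·q₀² = 49 − 63 = -14.
  k = 1: m = 7, d = 14, a = ⌊(7 + 7)/14⌋ = 1; p/q = (1·7 + 1)/(1·1 + 0) = 8/1; p² − 63·q² = 64 − 63 = 1.
  The first convergent with p² − 63·q² = 1 gives the fundamental solution (x₁, y₁) = (8, 1).
Step 2: Apply the recurrence (x_{n+1}, y_{n+1}) = (x₁x_n + 63y₁y_n, x₁y_n + y₁x_n) repeatedly.
  From (x_1, y_1) = (8, 1): x_2 = 8·8 + 63·1·1 = 127; y_2 = 8·1 + 1·8 = 16.
  From (x_2, y_2) = (127, 16): x_3 = 8·127 + 63·1·16 = 2024; y_3 = 8·16 + 1·127 = 255.
  From (x_3, y_3) = (2024, 255): x_4 = 8·2024 + 63·1·255 = 32257; y_4 = 8·255 + 1·2024 = 4064.
  From (x_4, y_4) = (32257, 4064): x_5 = 8·32257 + 63·1·4064 = 514088; y_5 = 8·4064 + 1·32257 = 64769.
  From (x_5, y_5) = (514088, 64769): x_6 = 8·514088 + 63·1·64769 = 8193151; y_6 = 8·64769 + 1·514088 = 1032240.
  From (x_6, y_6) = (8193151, 1032240): x_7 = 8·8193151 + 63·1·1032240 = 130576328; y_7 = 8·1032240 + 1·8193151 = 16451071.
  From (x_7, y_7) = (130576328, 16451071): x_8 = 8·130576328 + 63·1·16451071 = 2081028097; y_8 = 8·16451071 + 1·130576328 = 262184896.
Step 3: Verify x_8² - 63·y_8² = 4330677940503441409 - 4330677940503441408 = 1 (should be 1). ✓

(x_1, y_1) = (8, 1); (x_8, y_8) = (2081028097, 262184896).


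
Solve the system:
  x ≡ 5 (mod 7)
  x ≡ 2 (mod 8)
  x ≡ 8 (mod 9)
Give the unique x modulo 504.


Moduli 7, 8, 9 are pairwise coprime; by CRT there is a unique solution modulo M = 7 · 8 · 9 = 504.
Solve pairwise, accumulating the modulus:
  Start with x ≡ 5 (mod 7).
  Combine with x ≡ 2 (mod 8): since gcd(7, 8) = 1, we get a unique residue mod 56.
    Write x = 5 + 7·t and substitute into x ≡ 2 (mod 8): 7·t ≡ 2 − 5 = -3 (mod 8).
    Reduce coefficients mod 8: 7·t ≡ 5 (mod 8).
    The inverse of 7 mod 8 is 7 (since 7·7 = 49 = 6·8 + 1), so t ≡ 7·5 = 35 ≡ 3 (mod 8).
    Then x = 5 + 7·3 = 26, valid modulo lcm(7, 8) = 56: x ≡ 26 (mod 56).
  Combine with x ≡ 8 (mod 9): since gcd(56, 9) = 1, we get a unique residue mod 504.
    Write x = 26 + 56·t and substitute into x ≡ 8 (mod 9): 56·t ≡ 8 − 26 = -18 (mod 9).
    Reduce coefficients mod 9: 2·t ≡ 0 (mod 9).
    The inverse of 2 mod 9 is 5 (since 2·5 = 10 = 1·9 + 1), so t ≡ 5·0 = 0 ≡ 0 (mod 9).
    Then x = 26 + 56·0 = 26, valid modulo lcm(56, 9) = 504: x ≡ 26 (mod 504).
Verify: 26 mod 7 = 5 ✓, 26 mod 8 = 2 ✓, 26 mod 9 = 8 ✓.

x ≡ 26 (mod 504).


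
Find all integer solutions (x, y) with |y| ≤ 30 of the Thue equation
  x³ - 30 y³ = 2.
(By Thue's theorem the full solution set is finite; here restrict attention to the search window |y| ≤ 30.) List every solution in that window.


The equation is x³ - 30y³ = 2. For fixed y, x³ = 30·y³ + 2, so a solution requires the RHS to be a perfect cube.
Strategy: iterate y from -30 to 30, compute RHS = 30·y³ + 2, and check whether it is a (positive or negative) perfect cube.
Check small values of y:
  y = 0: RHS = 2 is not a perfect cube.
  y = 1: RHS = 32 is not a perfect cube.
  y = -1: RHS = -28 is not a perfect cube.
  y = 2: RHS = 242 is not a perfect cube.
  y = -2: RHS = -238 is not a perfect cube.
  y = 3: RHS = 812 is not a perfect cube.
  y = -3: RHS = -808 is not a perfect cube.
Continuing the search up to |y| = 30 finds no solutions either.
No (x, y) in the scanned range satisfies the equation.

No integer solutions with |y| ≤ 30.
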